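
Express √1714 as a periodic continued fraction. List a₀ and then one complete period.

[41; 2, 2, 82]

a₀ = ⌊√1714⌋ = 41.
With m₀=0, d₀=1 and mₖ₊₁ = dₖaₖ − mₖ, dₖ₊₁ = (n − mₖ₊₁²)/dₖ, aₖ₊₁ = ⌊(a₀+mₖ₊₁)/dₖ₊₁⌋:
  k=1: m=41, d=33, a=2
  k=2: m=25, d=33, a=2
  k=3: m=41, d=1, a=82
d=1 and a=2a₀=82 at k=3, so the next step gives (m, d) = (41, 33) again — its k=1 value — and the period has length 3.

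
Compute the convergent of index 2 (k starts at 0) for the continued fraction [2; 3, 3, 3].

Using pₖ = aₖpₖ₋₁ + pₖ₋₂, qₖ = aₖqₖ₋₁ + qₖ₋₂ (with p₋₁=1, p₋₂=0, q₋₁=0, q₋₂=1):
  k=0: a=2, p=2, q=1
  k=1: a=3, p=7, q=3
  k=2: a=3, p=23, q=10

23/10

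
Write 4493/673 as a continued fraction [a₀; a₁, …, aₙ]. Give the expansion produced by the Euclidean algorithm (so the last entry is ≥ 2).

[6; 1, 2, 11, 2, 9]

4493 = 6·673 + 455
673 = 1·455 + 218
455 = 2·218 + 19
218 = 11·19 + 9
19 = 2·9 + 1
9 = 9·1 + 0  (stop)
So 4493/673 = [6; 1, 2, 11, 2, 9].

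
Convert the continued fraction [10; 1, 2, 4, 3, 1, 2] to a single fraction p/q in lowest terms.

1625/152

Fold from the inside: start with 2/1.
  1 + 1/2 = 3/2
  3 + 2/3 = 11/3
  4 + 3/11 = 47/11
  2 + 11/47 = 105/47
  1 + 47/105 = 152/105
  10 + 105/152 = 1625/152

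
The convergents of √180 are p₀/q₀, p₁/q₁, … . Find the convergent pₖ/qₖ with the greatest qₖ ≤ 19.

161/12

√180 = [13; 2, 2, 2, 26, …] (period length 4).
Convergents:
  p_0/q_0 = 13/1
  p_1/q_1 = 27/2
  p_2/q_2 = 67/5
  p_3/q_3 = 161/12
  p_4/q_4 = 4253/317
q_3 = 12 ≤ 19 < 317 = q_4, so the answer is 161/12.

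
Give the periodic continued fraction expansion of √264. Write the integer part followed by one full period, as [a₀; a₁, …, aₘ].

[16; 4, 32]

a₀ = ⌊√264⌋ = 16.
With m₀=0, d₀=1 and mₖ₊₁ = dₖaₖ − mₖ, dₖ₊₁ = (n − mₖ₊₁²)/dₖ, aₖ₊₁ = ⌊(a₀+mₖ₊₁)/dₖ₊₁⌋:
  k=1: m=16, d=8, a=4
  k=2: m=16, d=1, a=32
d=1 and a=2a₀=32 at k=2, so the next step gives (m, d) = (16, 8) again — its k=1 value — and the period has length 2.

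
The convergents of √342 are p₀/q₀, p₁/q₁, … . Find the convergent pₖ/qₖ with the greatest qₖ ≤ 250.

√342 = [18; 2, 36, …] (period length 2).
Convergents:
  p_0/q_0 = 18/1
  p_1/q_1 = 37/2
  p_2/q_2 = 1350/73
  p_3/q_3 = 2737/148
  p_4/q_4 = 99882/5401
q_3 = 148 ≤ 250 < 5401 = q_4, so the answer is 2737/148.

2737/148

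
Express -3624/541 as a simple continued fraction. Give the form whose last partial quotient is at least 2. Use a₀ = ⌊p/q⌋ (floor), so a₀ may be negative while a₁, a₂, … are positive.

[-7; 3, 3, 7, 2, 3]

-3624 = -7×541 + 163
541 = 3×163 + 52
163 = 3×52 + 7
52 = 7×7 + 3
7 = 2×3 + 1
3 = 3×1 + 0  (stop)
So -3624/541 = [-7; 3, 3, 7, 2, 3].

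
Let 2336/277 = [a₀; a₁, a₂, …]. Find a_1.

2

2336 = 8·277 + 120   →  a_0 = 8
277 = 2·120 + 37   →  a_1 = 2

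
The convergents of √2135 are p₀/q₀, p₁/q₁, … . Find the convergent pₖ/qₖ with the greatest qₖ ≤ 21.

√2135 = [46; 4, 1, 5, 1, 4, 92, …] (period length 6).
Convergents:
  p_0/q_0 = 46/1
  p_1/q_1 = 185/4
  p_2/q_2 = 231/5
  p_3/q_3 = 1340/29
q_2 = 5 ≤ 21 < 29 = q_3, so the answer is 231/5.

231/5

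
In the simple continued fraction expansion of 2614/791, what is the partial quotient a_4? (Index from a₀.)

1

2614 = 3·791 + 241   →  a_0 = 3
791 = 3·241 + 68   →  a_1 = 3
241 = 3·68 + 37   →  a_2 = 3
68 = 1·37 + 31   →  a_3 = 1
37 = 1·31 + 6   →  a_4 = 1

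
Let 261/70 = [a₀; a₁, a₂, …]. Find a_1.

261 = 3·70 + 51   →  a_0 = 3
70 = 1·51 + 19   →  a_1 = 1

1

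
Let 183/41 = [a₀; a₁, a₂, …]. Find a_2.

6

183 = 4·41 + 19   →  a_0 = 4
41 = 2·19 + 3   →  a_1 = 2
19 = 6·3 + 1   →  a_2 = 6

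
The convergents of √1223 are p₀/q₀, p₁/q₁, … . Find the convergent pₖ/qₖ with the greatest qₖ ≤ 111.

1224/35

√1223 = [34; 1, 33, 1, 68, …] (period length 4).
Convergents:
  p_0/q_0 = 34/1
  p_1/q_1 = 35/1
  p_2/q_2 = 1189/34
  p_3/q_3 = 1224/35
  p_4/q_4 = 84421/2414
q_3 = 35 ≤ 111 < 2414 = q_4, so the answer is 1224/35.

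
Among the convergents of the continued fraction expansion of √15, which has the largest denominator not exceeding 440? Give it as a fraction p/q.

√15 = [3; 1, 6, …] (period length 2).
Convergents:
  p_0/q_0 = 3/1
  p_1/q_1 = 4/1
  p_2/q_2 = 27/7
  p_3/q_3 = 31/8
  p_4/q_4 = 213/55
  p_5/q_5 = 244/63
  p_6/q_6 = 1677/433
  p_7/q_7 = 1921/496
q_6 = 433 ≤ 440 < 496 = q_7, so the answer is 1677/433.

1677/433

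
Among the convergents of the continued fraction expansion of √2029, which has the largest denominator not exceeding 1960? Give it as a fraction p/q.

√2029 = [45; 22, 1, 1, 22, 90, …] (period length 5).
Convergents:
  p_0/q_0 = 45/1
  p_1/q_1 = 991/22
  p_2/q_2 = 1036/23
  p_3/q_3 = 2027/45
  p_4/q_4 = 45630/1013
  p_5/q_5 = 4108727/91215
q_4 = 1013 ≤ 1960 < 91215 = q_5, so the answer is 45630/1013.

45630/1013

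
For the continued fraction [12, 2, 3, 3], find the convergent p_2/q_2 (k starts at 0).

87/7

Using pₖ = aₖpₖ₋₁ + pₖ₋₂, qₖ = aₖqₖ₋₁ + qₖ₋₂ (with p₋₁=1, p₋₂=0, q₋₁=0, q₋₂=1):
  k=0: a=12, p=12, q=1
  k=1: a=2, p=25, q=2
  k=2: a=3, p=87, q=7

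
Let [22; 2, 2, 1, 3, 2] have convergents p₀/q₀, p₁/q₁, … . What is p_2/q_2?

Using pₖ = aₖpₖ₋₁ + pₖ₋₂, qₖ = aₖqₖ₋₁ + qₖ₋₂ (with p₋₁=1, p₋₂=0, q₋₁=0, q₋₂=1):
  k=0: a=22, p=22, q=1
  k=1: a=2, p=45, q=2
  k=2: a=2, p=112, q=5

112/5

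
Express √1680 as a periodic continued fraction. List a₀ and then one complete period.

a₀ = ⌊√1680⌋ = 40.
With m₀=0, d₀=1 and mₖ₊₁ = dₖaₖ − mₖ, dₖ₊₁ = (n − mₖ₊₁²)/dₖ, aₖ₊₁ = ⌊(a₀+mₖ₊₁)/dₖ₊₁⌋:
  k=1: m=40, d=80, a=1
  k=2: m=40, d=1, a=80
d=1 and a=2a₀=80 at k=2, so the next step gives (m, d) = (40, 80) again — its k=1 value — and the period has length 2.

[40; 1, 80]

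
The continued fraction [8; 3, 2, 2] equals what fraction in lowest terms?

Using pₖ = aₖpₖ₋₁ + pₖ₋₂ and qₖ = aₖqₖ₋₁ + qₖ₋₂:
  k=0: a=8, p=8, q=1
  k=1: a=3, p=25, q=3
  k=2: a=2, p=58, q=7
  k=3: a=2, p=141, q=17

141/17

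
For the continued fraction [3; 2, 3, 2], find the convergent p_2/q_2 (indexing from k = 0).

Using pₖ = aₖpₖ₋₁ + pₖ₋₂, qₖ = aₖqₖ₋₁ + qₖ₋₂ (with p₋₁=1, p₋₂=0, q₋₁=0, q₋₂=1):
  k=0: a=3, p=3, q=1
  k=1: a=2, p=7, q=2
  k=2: a=3, p=24, q=7

24/7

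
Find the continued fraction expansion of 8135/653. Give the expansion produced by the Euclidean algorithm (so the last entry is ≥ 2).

8135 = 12·653 + 299
653 = 2·299 + 55
299 = 5·55 + 24
55 = 2·24 + 7
24 = 3·7 + 3
7 = 2·3 + 1
3 = 3·1 + 0  (stop)
So 8135/653 = [12; 2, 5, 2, 3, 2, 3].

[12; 2, 5, 2, 3, 2, 3]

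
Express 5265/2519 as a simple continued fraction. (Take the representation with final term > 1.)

5265 = 2*2519 + 227
2519 = 11*227 + 22
227 = 10*22 + 7
22 = 3*7 + 1
7 = 7*1 + 0  (stop)
So 5265/2519 = [2; 11, 10, 3, 7].

[2; 11, 10, 3, 7]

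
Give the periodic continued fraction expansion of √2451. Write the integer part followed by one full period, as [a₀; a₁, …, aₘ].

[49; 1, 1, 32, 1, 1, 98]

a₀ = ⌊√2451⌋ = 49.
With m₀=0, d₀=1 and mₖ₊₁ = dₖaₖ − mₖ, dₖ₊₁ = (n − mₖ₊₁²)/dₖ, aₖ₊₁ = ⌊(a₀+mₖ₊₁)/dₖ₊₁⌋:
  k=1: m=49, d=50, a=1
  k=2: m=1, d=49, a=1
  k=3: m=48, d=3, a=32
  k=4: m=48, d=49, a=1
  k=5: m=1, d=50, a=1
  k=6: m=49, d=1, a=98
d=1 and a=2a₀=98 at k=6, so the next step gives (m, d) = (49, 50) again — its k=1 value — and the period has length 6.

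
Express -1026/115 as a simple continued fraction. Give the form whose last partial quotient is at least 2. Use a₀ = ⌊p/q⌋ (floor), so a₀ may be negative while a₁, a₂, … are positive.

-1026 = -9*115 + 9
115 = 12*9 + 7
9 = 1*7 + 2
7 = 3*2 + 1
2 = 2*1 + 0  (stop)
So -1026/115 = [-9; 12, 1, 3, 2].

[-9; 12, 1, 3, 2]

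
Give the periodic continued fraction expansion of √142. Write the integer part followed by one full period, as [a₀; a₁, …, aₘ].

[11; 1, 10, 1, 22]

a₀ = ⌊√142⌋ = 11.
With m₀=0, d₀=1 and mₖ₊₁ = dₖaₖ − mₖ, dₖ₊₁ = (n − mₖ₊₁²)/dₖ, aₖ₊₁ = ⌊(a₀+mₖ₊₁)/dₖ₊₁⌋:
  k=1: m=11, d=21, a=1
  k=2: m=10, d=2, a=10
  k=3: m=10, d=21, a=1
  k=4: m=11, d=1, a=22
d=1 and a=2a₀=22 at k=4, so the next step gives (m, d) = (11, 21) again — its k=1 value — and the period has length 4.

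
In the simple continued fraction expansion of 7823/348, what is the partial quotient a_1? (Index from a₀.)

7823 = 22·348 + 167   →  a_0 = 22
348 = 2·167 + 14   →  a_1 = 2

2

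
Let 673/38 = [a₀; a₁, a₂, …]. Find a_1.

673 = 17·38 + 27   →  a_0 = 17
38 = 1·27 + 11   →  a_1 = 1

1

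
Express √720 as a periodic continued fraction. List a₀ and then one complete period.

a₀ = ⌊√720⌋ = 26.
With m₀=0, d₀=1 and mₖ₊₁ = dₖaₖ − mₖ, dₖ₊₁ = (n − mₖ₊₁²)/dₖ, aₖ₊₁ = ⌊(a₀+mₖ₊₁)/dₖ₊₁⌋:
  k=1: m=26, d=44, a=1
  k=2: m=18, d=9, a=4
  k=3: m=18, d=44, a=1
  k=4: m=26, d=1, a=52
d=1 and a=2a₀=52 at k=4, so the next step gives (m, d) = (26, 44) again — its k=1 value — and the period has length 4.

[26; 1, 4, 1, 52]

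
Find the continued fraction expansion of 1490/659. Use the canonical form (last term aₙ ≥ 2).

[2; 3, 1, 4, 1, 13, 2]

1490 = 2×659 + 172
659 = 3×172 + 143
172 = 1×143 + 29
143 = 4×29 + 27
29 = 1×27 + 2
27 = 13×2 + 1
2 = 2×1 + 0  (stop)
So 1490/659 = [2; 3, 1, 4, 1, 13, 2].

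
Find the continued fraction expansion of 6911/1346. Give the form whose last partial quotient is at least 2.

[5; 7, 2, 3, 2, 3, 3]

6911 = 5*1346 + 181
1346 = 7*181 + 79
181 = 2*79 + 23
79 = 3*23 + 10
23 = 2*10 + 3
10 = 3*3 + 1
3 = 3*1 + 0  (stop)
So 6911/1346 = [5; 7, 2, 3, 2, 3, 3].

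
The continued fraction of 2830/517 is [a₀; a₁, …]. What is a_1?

2830 = 5·517 + 245   →  a_0 = 5
517 = 2·245 + 27   →  a_1 = 2

2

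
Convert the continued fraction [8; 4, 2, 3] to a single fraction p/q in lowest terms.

Fold from the inside: start with 3/1.
  2 + 1/3 = 7/3
  4 + 3/7 = 31/7
  8 + 7/31 = 255/31

255/31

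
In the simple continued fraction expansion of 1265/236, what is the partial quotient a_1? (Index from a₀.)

1265 = 5·236 + 85   →  a_0 = 5
236 = 2·85 + 66   →  a_1 = 2

2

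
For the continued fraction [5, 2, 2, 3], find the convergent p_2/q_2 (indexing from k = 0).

Using pₖ = aₖpₖ₋₁ + pₖ₋₂, qₖ = aₖqₖ₋₁ + qₖ₋₂ (with p₋₁=1, p₋₂=0, q₋₁=0, q₋₂=1):
  k=0: a=5, p=5, q=1
  k=1: a=2, p=11, q=2
  k=2: a=2, p=27, q=5

27/5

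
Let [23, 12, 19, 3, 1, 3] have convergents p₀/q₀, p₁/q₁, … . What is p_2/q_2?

Using pₖ = aₖpₖ₋₁ + pₖ₋₂, qₖ = aₖqₖ₋₁ + qₖ₋₂ (with p₋₁=1, p₋₂=0, q₋₁=0, q₋₂=1):
  k=0: a=23, p=23, q=1
  k=1: a=12, p=277, q=12
  k=2: a=19, p=5286, q=229

5286/229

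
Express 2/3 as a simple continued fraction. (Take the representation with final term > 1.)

[0; 1, 2]

2 = 0*3 + 2
3 = 1*2 + 1
2 = 2*1 + 0  (stop)
So 2/3 = [0; 1, 2].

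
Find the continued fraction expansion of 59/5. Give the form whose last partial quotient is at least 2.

59 = 11×5 + 4
5 = 1×4 + 1
4 = 4×1 + 0  (stop)
So 59/5 = [11; 1, 4].

[11; 1, 4]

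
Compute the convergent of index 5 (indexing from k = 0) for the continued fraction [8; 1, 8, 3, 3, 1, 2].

Using pₖ = aₖpₖ₋₁ + pₖ₋₂, qₖ = aₖqₖ₋₁ + qₖ₋₂ (with p₋₁=1, p₋₂=0, q₋₁=0, q₋₂=1):
  k=0: a=8, p=8, q=1
  k=1: a=1, p=9, q=1
  k=2: a=8, p=80, q=9
  k=3: a=3, p=249, q=28
  k=4: a=3, p=827, q=93
  k=5: a=1, p=1076, q=121

1076/121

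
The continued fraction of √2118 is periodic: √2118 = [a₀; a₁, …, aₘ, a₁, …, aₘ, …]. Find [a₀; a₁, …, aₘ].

a₀ = ⌊√2118⌋ = 46.
With m₀=0, d₀=1 and mₖ₊₁ = dₖaₖ − mₖ, dₖ₊₁ = (n − mₖ₊₁²)/dₖ, aₖ₊₁ = ⌊(a₀+mₖ₊₁)/dₖ₊₁⌋:
  k=1: m=46, d=2, a=46
  k=2: m=46, d=1, a=92
d=1 and a=2a₀=92 at k=2, so the next step gives (m, d) = (46, 2) again — its k=1 value — and the period has length 2.

[46; 46, 92]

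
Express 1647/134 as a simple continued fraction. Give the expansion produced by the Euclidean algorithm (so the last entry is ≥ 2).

1647 = 12*134 + 39
134 = 3*39 + 17
39 = 2*17 + 5
17 = 3*5 + 2
5 = 2*2 + 1
2 = 2*1 + 0  (stop)
So 1647/134 = [12; 3, 2, 3, 2, 2].

[12; 3, 2, 3, 2, 2]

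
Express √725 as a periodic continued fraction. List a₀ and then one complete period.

a₀ = ⌊√725⌋ = 26.

[26; 1, 12, 2, 12, 1, 52]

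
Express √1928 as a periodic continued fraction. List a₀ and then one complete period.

[43; 1, 9, 1, 86]

a₀ = ⌊√1928⌋ = 43.
With m₀=0, d₀=1 and mₖ₊₁ = dₖaₖ − mₖ, dₖ₊₁ = (n − mₖ₊₁²)/dₖ, aₖ₊₁ = ⌊(a₀+mₖ₊₁)/dₖ₊₁⌋:
  k=1: m=43, d=79, a=1
  k=2: m=36, d=8, a=9
  k=3: m=36, d=79, a=1
  k=4: m=43, d=1, a=86
d=1 and a=2a₀=86 at k=4, so the next step gives (m, d) = (43, 79) again — its k=1 value — and the period has length 4.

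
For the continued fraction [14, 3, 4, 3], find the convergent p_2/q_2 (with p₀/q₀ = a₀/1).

Using pₖ = aₖpₖ₋₁ + pₖ₋₂, qₖ = aₖqₖ₋₁ + qₖ₋₂ (with p₋₁=1, p₋₂=0, q₋₁=0, q₋₂=1):
  k=0: a=14, p=14, q=1
  k=1: a=3, p=43, q=3
  k=2: a=4, p=186, q=13

186/13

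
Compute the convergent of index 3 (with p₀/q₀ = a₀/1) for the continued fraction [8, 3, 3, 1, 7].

108/13

Using pₖ = aₖpₖ₋₁ + pₖ₋₂, qₖ = aₖqₖ₋₁ + qₖ₋₂ (with p₋₁=1, p₋₂=0, q₋₁=0, q₋₂=1):
  k=0: a=8, p=8, q=1
  k=1: a=3, p=25, q=3
  k=2: a=3, p=83, q=10
  k=3: a=1, p=108, q=13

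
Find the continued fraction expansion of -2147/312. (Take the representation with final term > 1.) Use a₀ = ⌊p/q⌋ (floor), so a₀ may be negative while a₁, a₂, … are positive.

-2147 = -7·312 + 37
312 = 8·37 + 16
37 = 2·16 + 5
16 = 3·5 + 1
5 = 5·1 + 0  (stop)
So -2147/312 = [-7; 8, 2, 3, 5].

[-7; 8, 2, 3, 5]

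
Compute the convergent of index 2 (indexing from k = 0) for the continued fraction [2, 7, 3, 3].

Using pₖ = aₖpₖ₋₁ + pₖ₋₂, qₖ = aₖqₖ₋₁ + qₖ₋₂ (with p₋₁=1, p₋₂=0, q₋₁=0, q₋₂=1):
  k=0: a=2, p=2, q=1
  k=1: a=7, p=15, q=7
  k=2: a=3, p=47, q=22

47/22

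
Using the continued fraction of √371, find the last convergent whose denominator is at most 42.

443/23

√371 = [19; 3, 1, 4, 1, 3, 38, …] (period length 6).
Convergents:
  p_0/q_0 = 19/1
  p_1/q_1 = 58/3
  p_2/q_2 = 77/4
  p_3/q_3 = 366/19
  p_4/q_4 = 443/23
  p_5/q_5 = 1695/88
q_4 = 23 ≤ 42 < 88 = q_5, so the answer is 443/23.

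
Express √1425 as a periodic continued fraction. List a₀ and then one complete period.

a₀ = ⌊√1425⌋ = 37.
With m₀=0, d₀=1 and mₖ₊₁ = dₖaₖ − mₖ, dₖ₊₁ = (n − mₖ₊₁²)/dₖ, aₖ₊₁ = ⌊(a₀+mₖ₊₁)/dₖ₊₁⌋:
  k=1: m=37, d=56, a=1
  k=2: m=19, d=19, a=2
  k=3: m=19, d=56, a=1
  k=4: m=37, d=1, a=74
d=1 and a=2a₀=74 at k=4, so the next step gives (m, d) = (37, 56) again — its k=1 value — and the period has length 4.

[37; 1, 2, 1, 74]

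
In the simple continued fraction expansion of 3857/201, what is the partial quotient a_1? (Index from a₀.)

3857 = 19·201 + 38   →  a_0 = 19
201 = 5·38 + 11   →  a_1 = 5

5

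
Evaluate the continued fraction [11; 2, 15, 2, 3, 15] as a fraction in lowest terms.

Using pₖ = aₖpₖ₋₁ + pₖ₋₂ and qₖ = aₖqₖ₋₁ + qₖ₋₂:
  k=0: a=11, p=11, q=1
  k=1: a=2, p=23, q=2
  k=2: a=15, p=356, q=31
  k=3: a=2, p=735, q=64
  k=4: a=3, p=2561, q=223
  k=5: a=15, p=39150, q=3409

39150/3409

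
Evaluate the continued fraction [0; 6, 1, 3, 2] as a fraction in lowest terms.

Using pₖ = aₖpₖ₋₁ + pₖ₋₂ and qₖ = aₖqₖ₋₁ + qₖ₋₂:
  k=0: a=0, p=0, q=1
  k=1: a=6, p=1, q=6
  k=2: a=1, p=1, q=7
  k=3: a=3, p=4, q=27
  k=4: a=2, p=9, q=61

9/61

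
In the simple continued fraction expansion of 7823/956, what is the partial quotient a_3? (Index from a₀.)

7823 = 8·956 + 175   →  a_0 = 8
956 = 5·175 + 81   →  a_1 = 5
175 = 2·81 + 13   →  a_2 = 2
81 = 6·13 + 3   →  a_3 = 6

6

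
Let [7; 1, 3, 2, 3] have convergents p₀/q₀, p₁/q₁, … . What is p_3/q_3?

Using pₖ = aₖpₖ₋₁ + pₖ₋₂, qₖ = aₖqₖ₋₁ + qₖ₋₂ (with p₋₁=1, p₋₂=0, q₋₁=0, q₋₂=1):
  k=0: a=7, p=7, q=1
  k=1: a=1, p=8, q=1
  k=2: a=3, p=31, q=4
  k=3: a=2, p=70, q=9

70/9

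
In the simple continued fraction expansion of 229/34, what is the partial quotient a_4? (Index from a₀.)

229 = 6·34 + 25   →  a_0 = 6
34 = 1·25 + 9   →  a_1 = 1
25 = 2·9 + 7   →  a_2 = 2
9 = 1·7 + 2   →  a_3 = 1
7 = 3·2 + 1   →  a_4 = 3

3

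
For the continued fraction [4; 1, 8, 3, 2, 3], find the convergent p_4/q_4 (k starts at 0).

318/65

Using pₖ = aₖpₖ₋₁ + pₖ₋₂, qₖ = aₖqₖ₋₁ + qₖ₋₂ (with p₋₁=1, p₋₂=0, q₋₁=0, q₋₂=1):
  k=0: a=4, p=4, q=1
  k=1: a=1, p=5, q=1
  k=2: a=8, p=44, q=9
  k=3: a=3, p=137, q=28
  k=4: a=2, p=318, q=65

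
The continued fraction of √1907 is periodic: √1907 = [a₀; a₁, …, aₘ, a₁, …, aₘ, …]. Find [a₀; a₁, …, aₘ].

a₀ = ⌊√1907⌋ = 43.
With m₀=0, d₀=1 and mₖ₊₁ = dₖaₖ − mₖ, dₖ₊₁ = (n − mₖ₊₁²)/dₖ, aₖ₊₁ = ⌊(a₀+mₖ₊₁)/dₖ₊₁⌋:
  k=1: m=43, d=58, a=1
  k=2: m=15, d=29, a=2
  k=3: m=43, d=2, a=43
  k=4: m=43, d=29, a=2
  k=5: m=15, d=58, a=1
  k=6: m=43, d=1, a=86
d=1 and a=2a₀=86 at k=6, so the next step gives (m, d) = (43, 58) again — its k=1 value — and the period has length 6.

[43; 1, 2, 43, 2, 1, 86]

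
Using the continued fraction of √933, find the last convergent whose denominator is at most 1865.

√933 = [30; 1, 1, 5, 20, 5, 1, 1, 60, …] (period length 8).
Convergents:
  p_0/q_0 = 30/1
  p_1/q_1 = 31/1
  p_2/q_2 = 61/2
  p_3/q_3 = 336/11
  p_4/q_4 = 6781/222
  p_5/q_5 = 34241/1121
  p_6/q_6 = 41022/1343
  p_7/q_7 = 75263/2464
q_6 = 1343 ≤ 1865 < 2464 = q_7, so the answer is 41022/1343.

41022/1343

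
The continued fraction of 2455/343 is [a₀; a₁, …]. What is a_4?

5

2455 = 7·343 + 54   →  a_0 = 7
343 = 6·54 + 19   →  a_1 = 6
54 = 2·19 + 16   →  a_2 = 2
19 = 1·16 + 3   →  a_3 = 1
16 = 5·3 + 1   →  a_4 = 5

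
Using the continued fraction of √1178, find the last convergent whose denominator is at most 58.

961/28

√1178 = [34; 3, 9, 2, 9, 3, 68, …] (period length 6).
Convergents:
  p_0/q_0 = 34/1
  p_1/q_1 = 103/3
  p_2/q_2 = 961/28
  p_3/q_3 = 2025/59
q_2 = 28 ≤ 58 < 59 = q_3, so the answer is 961/28.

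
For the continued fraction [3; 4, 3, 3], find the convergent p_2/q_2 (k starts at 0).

42/13

Using pₖ = aₖpₖ₋₁ + pₖ₋₂, qₖ = aₖqₖ₋₁ + qₖ₋₂ (with p₋₁=1, p₋₂=0, q₋₁=0, q₋₂=1):
  k=0: a=3, p=3, q=1
  k=1: a=4, p=13, q=4
  k=2: a=3, p=42, q=13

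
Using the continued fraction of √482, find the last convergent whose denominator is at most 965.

20747/945

√482 = [21; 1, 20, 1, 42, …] (period length 4).
Convergents:
  p_0/q_0 = 21/1
  p_1/q_1 = 22/1
  p_2/q_2 = 461/21
  p_3/q_3 = 483/22
  p_4/q_4 = 20747/945
  p_5/q_5 = 21230/967
q_4 = 945 ≤ 965 < 967 = q_5, so the answer is 20747/945.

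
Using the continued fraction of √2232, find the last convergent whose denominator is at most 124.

1937/41

√2232 = [47; 4, 10, 4, 94, …] (period length 4).
Convergents:
  p_0/q_0 = 47/1
  p_1/q_1 = 189/4
  p_2/q_2 = 1937/41
  p_3/q_3 = 7937/168
q_2 = 41 ≤ 124 < 168 = q_3, so the answer is 1937/41.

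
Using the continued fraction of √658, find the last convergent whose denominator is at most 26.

√658 = [25; 1, 1, 1, 6, 1, 1, 1, 50, …] (period length 8).
Convergents:
  p_0/q_0 = 25/1
  p_1/q_1 = 26/1
  p_2/q_2 = 51/2
  p_3/q_3 = 77/3
  p_4/q_4 = 513/20
  p_5/q_5 = 590/23
  p_6/q_6 = 1103/43
q_5 = 23 ≤ 26 < 43 = q_6, so the answer is 590/23.

590/23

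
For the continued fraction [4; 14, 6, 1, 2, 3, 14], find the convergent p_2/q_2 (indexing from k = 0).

346/85

Using pₖ = aₖpₖ₋₁ + pₖ₋₂, qₖ = aₖqₖ₋₁ + qₖ₋₂ (with p₋₁=1, p₋₂=0, q₋₁=0, q₋₂=1):
  k=0: a=4, p=4, q=1
  k=1: a=14, p=57, q=14
  k=2: a=6, p=346, q=85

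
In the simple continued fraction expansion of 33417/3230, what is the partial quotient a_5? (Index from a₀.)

33417 = 10·3230 + 1117   →  a_0 = 10
3230 = 2·1117 + 996   →  a_1 = 2
1117 = 1·996 + 121   →  a_2 = 1
996 = 8·121 + 28   →  a_3 = 8
121 = 4·28 + 9   →  a_4 = 4
28 = 3·9 + 1   →  a_5 = 3

3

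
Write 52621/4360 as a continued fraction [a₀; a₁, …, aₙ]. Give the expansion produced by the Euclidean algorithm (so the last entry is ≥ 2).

52621 = 12*4360 + 301
4360 = 14*301 + 146
301 = 2*146 + 9
146 = 16*9 + 2
9 = 4*2 + 1
2 = 2*1 + 0  (stop)
So 52621/4360 = [12; 14, 2, 16, 4, 2].

[12; 14, 2, 16, 4, 2]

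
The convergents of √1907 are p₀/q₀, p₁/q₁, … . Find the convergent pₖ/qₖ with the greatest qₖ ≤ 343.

√1907 = [43; 1, 2, 43, 2, 1, 86, …] (period length 6).
Convergents:
  p_0/q_0 = 43/1
  p_1/q_1 = 44/1
  p_2/q_2 = 131/3
  p_3/q_3 = 5677/130
  p_4/q_4 = 11485/263
  p_5/q_5 = 17162/393
q_4 = 263 ≤ 343 < 393 = q_5, so the answer is 11485/263.

11485/263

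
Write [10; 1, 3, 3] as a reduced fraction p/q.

Using pₖ = aₖpₖ₋₁ + pₖ₋₂ and qₖ = aₖqₖ₋₁ + qₖ₋₂:
  k=0: a=10, p=10, q=1
  k=1: a=1, p=11, q=1
  k=2: a=3, p=43, q=4
  k=3: a=3, p=140, q=13

140/13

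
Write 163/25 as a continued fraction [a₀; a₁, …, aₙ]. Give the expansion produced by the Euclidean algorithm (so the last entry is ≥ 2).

[6; 1, 1, 12]

163 = 6*25 + 13
25 = 1*13 + 12
13 = 1*12 + 1
12 = 12*1 + 0  (stop)
So 163/25 = [6; 1, 1, 12].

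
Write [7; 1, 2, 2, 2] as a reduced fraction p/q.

131/17

Fold from the inside: start with 2/1.
  2 + 1/2 = 5/2
  2 + 2/5 = 12/5
  1 + 5/12 = 17/12
  7 + 12/17 = 131/17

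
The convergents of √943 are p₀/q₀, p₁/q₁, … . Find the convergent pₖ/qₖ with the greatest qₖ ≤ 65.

√943 = [30; 1, 2, 2, 2, 1, 60, …] (period length 6).
Convergents:
  p_0/q_0 = 30/1
  p_1/q_1 = 31/1
  p_2/q_2 = 92/3
  p_3/q_3 = 215/7
  p_4/q_4 = 522/17
  p_5/q_5 = 737/24
  p_6/q_6 = 44742/1457
q_5 = 24 ≤ 65 < 1457 = q_6, so the answer is 737/24.

737/24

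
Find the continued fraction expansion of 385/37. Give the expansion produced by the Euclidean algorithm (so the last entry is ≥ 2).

385 = 10×37 + 15
37 = 2×15 + 7
15 = 2×7 + 1
7 = 7×1 + 0  (stop)
So 385/37 = [10; 2, 2, 7].

[10; 2, 2, 7]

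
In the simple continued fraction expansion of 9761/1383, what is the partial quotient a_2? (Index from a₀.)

3

9761 = 7·1383 + 80   →  a_0 = 7
1383 = 17·80 + 23   →  a_1 = 17
80 = 3·23 + 11   →  a_2 = 3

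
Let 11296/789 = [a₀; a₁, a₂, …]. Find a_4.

11296 = 14·789 + 250   →  a_0 = 14
789 = 3·250 + 39   →  a_1 = 3
250 = 6·39 + 16   →  a_2 = 6
39 = 2·16 + 7   →  a_3 = 2
16 = 2·7 + 2   →  a_4 = 2

2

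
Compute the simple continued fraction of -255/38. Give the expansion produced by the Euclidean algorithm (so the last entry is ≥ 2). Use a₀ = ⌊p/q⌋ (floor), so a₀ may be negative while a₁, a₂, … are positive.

-255 = -7*38 + 11
38 = 3*11 + 5
11 = 2*5 + 1
5 = 5*1 + 0  (stop)
So -255/38 = [-7; 3, 2, 5].

[-7; 3, 2, 5]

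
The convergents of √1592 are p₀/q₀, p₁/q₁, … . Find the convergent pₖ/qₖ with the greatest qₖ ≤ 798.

√1592 = [39; 1, 8, 1, 78, …] (period length 4).
Convergents:
  p_0/q_0 = 39/1
  p_1/q_1 = 40/1
  p_2/q_2 = 359/9
  p_3/q_3 = 399/10
  p_4/q_4 = 31481/789
  p_5/q_5 = 31880/799
q_4 = 789 ≤ 798 < 799 = q_5, so the answer is 31481/789.

31481/789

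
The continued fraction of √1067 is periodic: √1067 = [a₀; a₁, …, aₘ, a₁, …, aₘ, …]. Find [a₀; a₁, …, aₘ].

[32; 1, 1, 1, 64]

a₀ = ⌊√1067⌋ = 32.
With m₀=0, d₀=1 and mₖ₊₁ = dₖaₖ − mₖ, dₖ₊₁ = (n − mₖ₊₁²)/dₖ, aₖ₊₁ = ⌊(a₀+mₖ₊₁)/dₖ₊₁⌋:
  k=1: m=32, d=43, a=1
  k=2: m=11, d=22, a=1
  k=3: m=11, d=43, a=1
  k=4: m=32, d=1, a=64
d=1 and a=2a₀=64 at k=4, so the next step gives (m, d) = (32, 43) again — its k=1 value — and the period has length 4.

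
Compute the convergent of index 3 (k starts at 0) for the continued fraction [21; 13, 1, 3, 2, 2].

Using pₖ = aₖpₖ₋₁ + pₖ₋₂, qₖ = aₖqₖ₋₁ + qₖ₋₂ (with p₋₁=1, p₋₂=0, q₋₁=0, q₋₂=1):
  k=0: a=21, p=21, q=1
  k=1: a=13, p=274, q=13
  k=2: a=1, p=295, q=14
  k=3: a=3, p=1159, q=55

1159/55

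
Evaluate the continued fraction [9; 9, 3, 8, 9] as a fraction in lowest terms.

19353/2125

Fold from the inside: start with 9/1.
  8 + 1/9 = 73/9
  3 + 9/73 = 228/73
  9 + 73/228 = 2125/228
  9 + 228/2125 = 19353/2125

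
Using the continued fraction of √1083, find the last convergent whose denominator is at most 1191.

√1083 = [32; 1, 9, 1, 64, …] (period length 4).
Convergents:
  p_0/q_0 = 32/1
  p_1/q_1 = 33/1
  p_2/q_2 = 329/10
  p_3/q_3 = 362/11
  p_4/q_4 = 23497/714
  p_5/q_5 = 23859/725
  p_6/q_6 = 238228/7239
q_5 = 725 ≤ 1191 < 7239 = q_6, so the answer is 23859/725.

23859/725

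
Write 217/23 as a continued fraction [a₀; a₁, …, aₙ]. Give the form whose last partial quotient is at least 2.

[9; 2, 3, 3]

217 = 9×23 + 10
23 = 2×10 + 3
10 = 3×3 + 1
3 = 3×1 + 0  (stop)
So 217/23 = [9; 2, 3, 3].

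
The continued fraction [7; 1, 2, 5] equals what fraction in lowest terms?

Using pₖ = aₖpₖ₋₁ + pₖ₋₂ and qₖ = aₖqₖ₋₁ + qₖ₋₂:
  k=0: a=7, p=7, q=1
  k=1: a=1, p=8, q=1
  k=2: a=2, p=23, q=3
  k=3: a=5, p=123, q=16

123/16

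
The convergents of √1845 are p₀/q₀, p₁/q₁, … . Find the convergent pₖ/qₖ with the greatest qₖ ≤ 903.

√1845 = [42; 1, 20, 2, 20, 1, 84, …] (period length 6).
Convergents:
  p_0/q_0 = 42/1
  p_1/q_1 = 43/1
  p_2/q_2 = 902/21
  p_3/q_3 = 1847/43
  p_4/q_4 = 37842/881
  p_5/q_5 = 39689/924
q_4 = 881 ≤ 903 < 924 = q_5, so the answer is 37842/881.

37842/881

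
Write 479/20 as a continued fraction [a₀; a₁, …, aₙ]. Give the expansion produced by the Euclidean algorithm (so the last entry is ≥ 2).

[23; 1, 19]

479 = 23*20 + 19
20 = 1*19 + 1
19 = 19*1 + 0  (stop)
So 479/20 = [23; 1, 19].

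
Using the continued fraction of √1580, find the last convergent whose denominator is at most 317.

√1580 = [39; 1, 2, 1, 78, …] (period length 4).
Convergents:
  p_0/q_0 = 39/1
  p_1/q_1 = 40/1
  p_2/q_2 = 119/3
  p_3/q_3 = 159/4
  p_4/q_4 = 12521/315
  p_5/q_5 = 12680/319
q_4 = 315 ≤ 317 < 319 = q_5, so the answer is 12521/315.

12521/315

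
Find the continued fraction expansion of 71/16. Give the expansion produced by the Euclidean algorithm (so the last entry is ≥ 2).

71 = 4*16 + 7
16 = 2*7 + 2
7 = 3*2 + 1
2 = 2*1 + 0  (stop)
So 71/16 = [4; 2, 3, 2].

[4; 2, 3, 2]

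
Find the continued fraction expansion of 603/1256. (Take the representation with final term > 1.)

603 = 0*1256 + 603
1256 = 2*603 + 50
603 = 12*50 + 3
50 = 16*3 + 2
3 = 1*2 + 1
2 = 2*1 + 0  (stop)
So 603/1256 = [0; 2, 12, 16, 1, 2].

[0; 2, 12, 16, 1, 2]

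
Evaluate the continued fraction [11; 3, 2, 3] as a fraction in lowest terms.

271/24

Using pₖ = aₖpₖ₋₁ + pₖ₋₂ and qₖ = aₖqₖ₋₁ + qₖ₋₂:
  k=0: a=11, p=11, q=1
  k=1: a=3, p=34, q=3
  k=2: a=2, p=79, q=7
  k=3: a=3, p=271, q=24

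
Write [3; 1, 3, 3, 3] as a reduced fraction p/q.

Using pₖ = aₖpₖ₋₁ + pₖ₋₂ and qₖ = aₖqₖ₋₁ + qₖ₋₂:
  k=0: a=3, p=3, q=1
  k=1: a=1, p=4, q=1
  k=2: a=3, p=15, q=4
  k=3: a=3, p=49, q=13
  k=4: a=3, p=162, q=43

162/43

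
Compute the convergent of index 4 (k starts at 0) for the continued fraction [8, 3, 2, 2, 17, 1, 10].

Using pₖ = aₖpₖ₋₁ + pₖ₋₂, qₖ = aₖqₖ₋₁ + qₖ₋₂ (with p₋₁=1, p₋₂=0, q₋₁=0, q₋₂=1):
  k=0: a=8, p=8, q=1
  k=1: a=3, p=25, q=3
  k=2: a=2, p=58, q=7
  k=3: a=2, p=141, q=17
  k=4: a=17, p=2455, q=296

2455/296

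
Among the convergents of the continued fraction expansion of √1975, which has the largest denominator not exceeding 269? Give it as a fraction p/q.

5644/127

√1975 = [44; 2, 3, 1, 2, 1, 3, 2, 88, …] (period length 8).
Convergents:
  p_0/q_0 = 44/1
  p_1/q_1 = 89/2
  p_2/q_2 = 311/7
  p_3/q_3 = 400/9
  p_4/q_4 = 1111/25
  p_5/q_5 = 1511/34
  p_6/q_6 = 5644/127
  p_7/q_7 = 12799/288
q_6 = 127 ≤ 269 < 288 = q_7, so the answer is 5644/127.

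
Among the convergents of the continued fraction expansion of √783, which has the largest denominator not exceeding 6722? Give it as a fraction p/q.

87724/3135

√783 = [27; 1, 54, …] (period length 2).
Convergents:
  p_0/q_0 = 27/1
  p_1/q_1 = 28/1
  p_2/q_2 = 1539/55
  p_3/q_3 = 1567/56
  p_4/q_4 = 86157/3079
  p_5/q_5 = 87724/3135
  p_6/q_6 = 4823253/172369
q_5 = 3135 ≤ 6722 < 172369 = q_6, so the answer is 87724/3135.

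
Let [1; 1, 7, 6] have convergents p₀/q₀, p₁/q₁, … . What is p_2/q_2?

15/8

Using pₖ = aₖpₖ₋₁ + pₖ₋₂, qₖ = aₖqₖ₋₁ + qₖ₋₂ (with p₋₁=1, p₋₂=0, q₋₁=0, q₋₂=1):
  k=0: a=1, p=1, q=1
  k=1: a=1, p=2, q=1
  k=2: a=7, p=15, q=8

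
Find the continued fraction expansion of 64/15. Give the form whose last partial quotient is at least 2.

[4; 3, 1, 3]

64 = 4*15 + 4
15 = 3*4 + 3
4 = 1*3 + 1
3 = 3*1 + 0  (stop)
So 64/15 = [4; 3, 1, 3].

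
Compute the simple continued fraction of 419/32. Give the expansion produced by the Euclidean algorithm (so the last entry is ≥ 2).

419 = 13×32 + 3
32 = 10×3 + 2
3 = 1×2 + 1
2 = 2×1 + 0  (stop)
So 419/32 = [13; 10, 1, 2].

[13; 10, 1, 2]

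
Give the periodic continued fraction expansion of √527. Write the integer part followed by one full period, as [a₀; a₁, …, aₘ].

[22; 1, 21, 1, 44]

a₀ = ⌊√527⌋ = 22.
With m₀=0, d₀=1 and mₖ₊₁ = dₖaₖ − mₖ, dₖ₊₁ = (n − mₖ₊₁²)/dₖ, aₖ₊₁ = ⌊(a₀+mₖ₊₁)/dₖ₊₁⌋:
  k=1: m=22, d=43, a=1
  k=2: m=21, d=2, a=21
  k=3: m=21, d=43, a=1
  k=4: m=22, d=1, a=44
d=1 and a=2a₀=44 at k=4, so the next step gives (m, d) = (22, 43) again — its k=1 value — and the period has length 4.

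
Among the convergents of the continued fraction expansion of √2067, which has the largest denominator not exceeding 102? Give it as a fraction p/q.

√2067 = [45; 2, 6, 2, 90, …] (period length 4).
Convergents:
  p_0/q_0 = 45/1
  p_1/q_1 = 91/2
  p_2/q_2 = 591/13
  p_3/q_3 = 1273/28
  p_4/q_4 = 115161/2533
q_3 = 28 ≤ 102 < 2533 = q_4, so the answer is 1273/28.

1273/28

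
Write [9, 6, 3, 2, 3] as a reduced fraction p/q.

1383/151

Using pₖ = aₖpₖ₋₁ + pₖ₋₂ and qₖ = aₖqₖ₋₁ + qₖ₋₂:
  k=0: a=9, p=9, q=1
  k=1: a=6, p=55, q=6
  k=2: a=3, p=174, q=19
  k=3: a=2, p=403, q=44
  k=4: a=3, p=1383, q=151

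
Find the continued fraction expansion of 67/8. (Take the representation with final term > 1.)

67 = 8*8 + 3
8 = 2*3 + 2
3 = 1*2 + 1
2 = 2*1 + 0  (stop)
So 67/8 = [8; 2, 1, 2].

[8; 2, 1, 2]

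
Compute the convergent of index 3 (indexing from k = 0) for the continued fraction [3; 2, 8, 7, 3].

420/121

Using pₖ = aₖpₖ₋₁ + pₖ₋₂, qₖ = aₖqₖ₋₁ + qₖ₋₂ (with p₋₁=1, p₋₂=0, q₋₁=0, q₋₂=1):
  k=0: a=3, p=3, q=1
  k=1: a=2, p=7, q=2
  k=2: a=8, p=59, q=17
  k=3: a=7, p=420, q=121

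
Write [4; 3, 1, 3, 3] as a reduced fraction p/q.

209/49

Using pₖ = aₖpₖ₋₁ + pₖ₋₂ and qₖ = aₖqₖ₋₁ + qₖ₋₂:
  k=0: a=4, p=4, q=1
  k=1: a=3, p=13, q=3
  k=2: a=1, p=17, q=4
  k=3: a=3, p=64, q=15
  k=4: a=3, p=209, q=49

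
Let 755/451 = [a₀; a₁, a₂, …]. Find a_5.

755 = 1·451 + 304   →  a_0 = 1
451 = 1·304 + 147   →  a_1 = 1
304 = 2·147 + 10   →  a_2 = 2
147 = 14·10 + 7   →  a_3 = 14
10 = 1·7 + 3   →  a_4 = 1
7 = 2·3 + 1   →  a_5 = 2

2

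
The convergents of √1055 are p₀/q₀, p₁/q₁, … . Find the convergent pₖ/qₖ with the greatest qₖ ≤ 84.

√1055 = [32; 2, 12, 2, 64, …] (period length 4).
Convergents:
  p_0/q_0 = 32/1
  p_1/q_1 = 65/2
  p_2/q_2 = 812/25
  p_3/q_3 = 1689/52
  p_4/q_4 = 108908/3353
q_3 = 52 ≤ 84 < 3353 = q_4, so the answer is 1689/52.

1689/52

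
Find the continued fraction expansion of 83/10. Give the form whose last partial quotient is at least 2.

83 = 8*10 + 3
10 = 3*3 + 1
3 = 3*1 + 0  (stop)
So 83/10 = [8; 3, 3].

[8; 3, 3]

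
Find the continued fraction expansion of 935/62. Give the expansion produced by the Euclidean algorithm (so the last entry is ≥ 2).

[15; 12, 2, 2]

935 = 15×62 + 5
62 = 12×5 + 2
5 = 2×2 + 1
2 = 2×1 + 0  (stop)
So 935/62 = [15; 12, 2, 2].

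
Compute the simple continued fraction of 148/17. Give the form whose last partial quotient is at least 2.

[8; 1, 2, 2, 2]

148 = 8*17 + 12
17 = 1*12 + 5
12 = 2*5 + 2
5 = 2*2 + 1
2 = 2*1 + 0  (stop)
So 148/17 = [8; 1, 2, 2, 2].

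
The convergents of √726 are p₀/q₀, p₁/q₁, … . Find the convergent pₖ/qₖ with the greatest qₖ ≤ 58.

√726 = [26; 1, 16, 1, 52, …] (period length 4).
Convergents:
  p_0/q_0 = 26/1
  p_1/q_1 = 27/1
  p_2/q_2 = 458/17
  p_3/q_3 = 485/18
  p_4/q_4 = 25678/953
q_3 = 18 ≤ 58 < 953 = q_4, so the answer is 485/18.

485/18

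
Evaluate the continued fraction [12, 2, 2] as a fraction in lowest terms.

62/5

Fold from the inside: start with 2/1.
  2 + 1/2 = 5/2
  12 + 2/5 = 62/5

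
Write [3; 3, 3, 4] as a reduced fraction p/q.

142/43

Using pₖ = aₖpₖ₋₁ + pₖ₋₂ and qₖ = aₖqₖ₋₁ + qₖ₋₂:
  k=0: a=3, p=3, q=1
  k=1: a=3, p=10, q=3
  k=2: a=3, p=33, q=10
  k=3: a=4, p=142, q=43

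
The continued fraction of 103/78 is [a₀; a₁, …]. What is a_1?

103 = 1·78 + 25   →  a_0 = 1
78 = 3·25 + 3   →  a_1 = 3

3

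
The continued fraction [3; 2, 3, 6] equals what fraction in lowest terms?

151/44

Fold from the inside: start with 6/1.
  3 + 1/6 = 19/6
  2 + 6/19 = 44/19
  3 + 19/44 = 151/44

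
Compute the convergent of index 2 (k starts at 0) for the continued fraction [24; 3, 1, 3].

97/4

Using pₖ = aₖpₖ₋₁ + pₖ₋₂, qₖ = aₖqₖ₋₁ + qₖ₋₂ (with p₋₁=1, p₋₂=0, q₋₁=0, q₋₂=1):
  k=0: a=24, p=24, q=1
  k=1: a=3, p=73, q=3
  k=2: a=1, p=97, q=4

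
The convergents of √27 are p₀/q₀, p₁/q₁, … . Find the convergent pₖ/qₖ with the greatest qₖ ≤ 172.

√27 = [5; 5, 10, …] (period length 2).
Convergents:
  p_0/q_0 = 5/1
  p_1/q_1 = 26/5
  p_2/q_2 = 265/51
  p_3/q_3 = 1351/260
q_2 = 51 ≤ 172 < 260 = q_3, so the answer is 265/51.

265/51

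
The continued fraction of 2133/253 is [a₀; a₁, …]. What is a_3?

2133 = 8·253 + 109   →  a_0 = 8
253 = 2·109 + 35   →  a_1 = 2
109 = 3·35 + 4   →  a_2 = 3
35 = 8·4 + 3   →  a_3 = 8

8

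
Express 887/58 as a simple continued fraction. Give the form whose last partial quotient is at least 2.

[15; 3, 2, 2, 3]

887 = 15*58 + 17
58 = 3*17 + 7
17 = 2*7 + 3
7 = 2*3 + 1
3 = 3*1 + 0  (stop)
So 887/58 = [15; 3, 2, 2, 3].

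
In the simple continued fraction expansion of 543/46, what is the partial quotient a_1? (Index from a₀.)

1

543 = 11·46 + 37   →  a_0 = 11
46 = 1·37 + 9   →  a_1 = 1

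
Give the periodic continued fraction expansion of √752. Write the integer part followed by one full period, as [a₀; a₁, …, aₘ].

[27; 2, 2, 1, 2, 1, 2, 2, 54]

a₀ = ⌊√752⌋ = 27.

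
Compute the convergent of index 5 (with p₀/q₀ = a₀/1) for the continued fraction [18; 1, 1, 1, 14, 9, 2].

Using pₖ = aₖpₖ₋₁ + pₖ₋₂, qₖ = aₖqₖ₋₁ + qₖ₋₂ (with p₋₁=1, p₋₂=0, q₋₁=0, q₋₂=1):
  k=0: a=18, p=18, q=1
  k=1: a=1, p=19, q=1
  k=2: a=1, p=37, q=2
  k=3: a=1, p=56, q=3
  k=4: a=14, p=821, q=44
  k=5: a=9, p=7445, q=399

7445/399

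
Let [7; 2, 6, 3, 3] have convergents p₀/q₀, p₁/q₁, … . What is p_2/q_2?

Using pₖ = aₖpₖ₋₁ + pₖ₋₂, qₖ = aₖqₖ₋₁ + qₖ₋₂ (with p₋₁=1, p₋₂=0, q₋₁=0, q₋₂=1):
  k=0: a=7, p=7, q=1
  k=1: a=2, p=15, q=2
  k=2: a=6, p=97, q=13

97/13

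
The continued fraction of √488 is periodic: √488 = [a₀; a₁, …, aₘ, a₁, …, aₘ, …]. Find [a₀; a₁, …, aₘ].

[22; 11, 44]

a₀ = ⌊√488⌋ = 22.
With m₀=0, d₀=1 and mₖ₊₁ = dₖaₖ − mₖ, dₖ₊₁ = (n − mₖ₊₁²)/dₖ, aₖ₊₁ = ⌊(a₀+mₖ₊₁)/dₖ₊₁⌋:
  k=1: m=22, d=4, a=11
  k=2: m=22, d=1, a=44
d=1 and a=2a₀=44 at k=2, so the next step gives (m, d) = (22, 4) again — its k=1 value — and the period has length 2.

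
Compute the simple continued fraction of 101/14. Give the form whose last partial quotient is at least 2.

101 = 7*14 + 3
14 = 4*3 + 2
3 = 1*2 + 1
2 = 2*1 + 0  (stop)
So 101/14 = [7; 4, 1, 2].

[7; 4, 1, 2]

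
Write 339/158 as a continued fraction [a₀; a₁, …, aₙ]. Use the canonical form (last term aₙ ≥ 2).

339 = 2*158 + 23
158 = 6*23 + 20
23 = 1*20 + 3
20 = 6*3 + 2
3 = 1*2 + 1
2 = 2*1 + 0  (stop)
So 339/158 = [2; 6, 1, 6, 1, 2].

[2; 6, 1, 6, 1, 2]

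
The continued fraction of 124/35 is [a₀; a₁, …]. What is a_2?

1

124 = 3·35 + 19   →  a_0 = 3
35 = 1·19 + 16   →  a_1 = 1
19 = 1·16 + 3   →  a_2 = 1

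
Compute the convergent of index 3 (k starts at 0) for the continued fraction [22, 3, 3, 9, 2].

Using pₖ = aₖpₖ₋₁ + pₖ₋₂, qₖ = aₖqₖ₋₁ + qₖ₋₂ (with p₋₁=1, p₋₂=0, q₋₁=0, q₋₂=1):
  k=0: a=22, p=22, q=1
  k=1: a=3, p=67, q=3
  k=2: a=3, p=223, q=10
  k=3: a=9, p=2074, q=93

2074/93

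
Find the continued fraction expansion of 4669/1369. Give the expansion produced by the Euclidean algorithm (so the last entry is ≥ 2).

[3; 2, 2, 3, 2, 2, 14]

4669 = 3×1369 + 562
1369 = 2×562 + 245
562 = 2×245 + 72
245 = 3×72 + 29
72 = 2×29 + 14
29 = 2×14 + 1
14 = 14×1 + 0  (stop)
So 4669/1369 = [3; 2, 2, 3, 2, 2, 14].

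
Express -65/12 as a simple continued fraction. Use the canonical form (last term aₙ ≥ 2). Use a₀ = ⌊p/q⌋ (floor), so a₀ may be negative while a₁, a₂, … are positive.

[-6; 1, 1, 2, 2]

-65 = -6·12 + 7
12 = 1·7 + 5
7 = 1·5 + 2
5 = 2·2 + 1
2 = 2·1 + 0  (stop)
So -65/12 = [-6; 1, 1, 2, 2].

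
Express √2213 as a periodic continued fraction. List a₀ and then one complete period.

a₀ = ⌊√2213⌋ = 47.
With m₀=0, d₀=1 and mₖ₊₁ = dₖaₖ − mₖ, dₖ₊₁ = (n − mₖ₊₁²)/dₖ, aₖ₊₁ = ⌊(a₀+mₖ₊₁)/dₖ₊₁⌋:
  k=1: m=47, d=4, a=23
  k=2: m=45, d=47, a=1
  k=3: m=2, d=47, a=1
  k=4: m=45, d=4, a=23
  k=5: m=47, d=1, a=94
d=1 and a=2a₀=94 at k=5, so the next step gives (m, d) = (47, 4) again — its k=1 value — and the period has length 5.

[47; 23, 1, 1, 23, 94]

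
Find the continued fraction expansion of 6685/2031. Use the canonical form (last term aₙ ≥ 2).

[3; 3, 2, 3, 9, 9]

6685 = 3·2031 + 592
2031 = 3·592 + 255
592 = 2·255 + 82
255 = 3·82 + 9
82 = 9·9 + 1
9 = 9·1 + 0  (stop)
So 6685/2031 = [3; 3, 2, 3, 9, 9].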